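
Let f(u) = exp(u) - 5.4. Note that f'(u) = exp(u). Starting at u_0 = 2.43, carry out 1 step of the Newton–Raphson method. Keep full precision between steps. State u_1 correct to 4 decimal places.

u_0 = 2.430000: f = 5.958882, f' = 11.358882 → u_1 = 2.430000 - (5.958882)/(11.358882) = 1.905399

1.9054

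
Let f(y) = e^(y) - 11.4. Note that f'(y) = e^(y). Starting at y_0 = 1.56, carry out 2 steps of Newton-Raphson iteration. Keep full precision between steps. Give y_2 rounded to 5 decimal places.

y_0 = 1.560000: f = -6.641179, f' = 4.758821 → y_1 = 1.560000 - (-6.641179)/(4.758821) = 2.955551
y_1 = 2.955551: f = 7.812310, f' = 19.212310 → y_2 = 2.955551 - (7.812310)/(19.212310) = 2.548921

2.54892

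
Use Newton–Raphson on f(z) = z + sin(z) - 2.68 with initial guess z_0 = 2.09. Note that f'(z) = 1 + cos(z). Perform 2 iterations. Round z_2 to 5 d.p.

z_0 = 2.090000: f = 0.278215, f' = 0.503811 → z_1 = 2.090000 - (0.278215)/(0.503811) = 1.537780
z_1 = 1.537780: f = -0.142765, f' = 1.033010 → z_2 = 1.537780 - (-0.142765)/(1.033010) = 1.675983

1.67598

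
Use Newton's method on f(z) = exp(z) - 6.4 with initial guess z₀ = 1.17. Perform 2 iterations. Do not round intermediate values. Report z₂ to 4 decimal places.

1.8971

f'(z) = exp(z)
z_0 = 1.170000: f = -3.178007, f' = 3.221993 → z_1 = 1.170000 - (-3.178007)/(3.221993) = 2.156348
z_1 = 2.156348: f = 2.239532, f' = 8.639532 → z_2 = 2.156348 - (2.239532)/(8.639532) = 1.897129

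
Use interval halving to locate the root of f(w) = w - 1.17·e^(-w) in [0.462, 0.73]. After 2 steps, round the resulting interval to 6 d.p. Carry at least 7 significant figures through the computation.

f(0.462000) = -0.275126, f(0.730000) = 0.166166 (opposite signs)
step 1: m = 0.596000, f(m) = -0.048683 < 0 → root in [0.596000, 0.730000]
step 2: m = 0.663000, f(m) = 0.060095 > 0 → root in [0.596000, 0.663000]

[0.596000, 0.663000]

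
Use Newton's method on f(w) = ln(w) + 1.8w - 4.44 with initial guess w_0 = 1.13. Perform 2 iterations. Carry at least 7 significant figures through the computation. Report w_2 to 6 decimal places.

f'(w) = 1/w + 1.8
w_0 = 1.130000: f = -2.283782, f' = 2.684956 → w_1 = 1.130000 - (-2.283782)/(2.684956) = 1.980585
w_1 = 1.980585: f = -0.191555, f' = 2.304901 → w_2 = 1.980585 - (-0.191555)/(2.304901) = 2.063693

2.063693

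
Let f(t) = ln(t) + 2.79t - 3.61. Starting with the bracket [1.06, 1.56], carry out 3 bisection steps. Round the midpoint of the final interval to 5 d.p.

f(1.060000) = -0.594331, f(1.560000) = 1.187086 (opposite signs)
step 1: m = 1.310000, f(m) = 0.314927 > 0 → root in [1.060000, 1.310000]
step 2: m = 1.185000, f(m) = -0.134107 < 0 → root in [1.185000, 1.310000]
step 3: m = 1.247500, f(m) = 0.091667 > 0 → root in [1.185000, 1.247500]
Midpoint of [1.185000, 1.247500] = 1.216250

1.21625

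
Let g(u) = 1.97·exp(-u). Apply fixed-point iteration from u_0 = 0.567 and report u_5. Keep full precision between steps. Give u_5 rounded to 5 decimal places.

u_1 = g(0.567000) = 1.117432
u_2 = g(1.117432) = 0.644424
u_3 = g(0.644424) = 1.034181
u_4 = g(1.034181) = 0.700369
u_5 = g(0.700369) = 0.977912

0.97791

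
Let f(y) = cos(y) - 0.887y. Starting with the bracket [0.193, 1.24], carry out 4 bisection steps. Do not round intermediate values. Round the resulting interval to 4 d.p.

f(0.193000) = 0.810242, f(1.240000) = -0.775084 (opposite signs)
step 1: m = 0.716500, f(m) = 0.118573 > 0 → root in [0.716500, 1.240000]
step 2: m = 0.978250, f(m) = -0.309233 < 0 → root in [0.716500, 0.978250]
step 3: m = 0.847375, f(m) = -0.089669 < 0 → root in [0.716500, 0.847375]
step 4: m = 0.781937, f(m) = 0.015971 > 0 → root in [0.781937, 0.847375]

[0.7819, 0.8474]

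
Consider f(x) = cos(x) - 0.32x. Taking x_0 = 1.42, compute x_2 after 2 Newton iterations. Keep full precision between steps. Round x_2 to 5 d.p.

f'(x) = -sin(x) - 0.32
x_0 = 1.420000: f = -0.304175, f' = -1.308652 → x_1 = 1.420000 - (-0.304175)/(-1.308652) = 1.187566
x_1 = 1.187566: f = -0.006103, f' = -1.247462 → x_2 = 1.187566 - (-0.006103)/(-1.247462) = 1.182674

1.18267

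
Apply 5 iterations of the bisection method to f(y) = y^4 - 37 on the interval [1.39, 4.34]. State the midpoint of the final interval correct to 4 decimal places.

f(1.390000) = -33.266990, f(4.340000) = 317.779827 (opposite signs)
step 1: m = 2.865000, f(m) = 30.374958 > 0 → root in [1.390000, 2.865000]
step 2: m = 2.127500, f(m) = -16.513004 < 0 → root in [2.127500, 2.865000]
step 3: m = 2.496250, f(m) = 1.828652 > 0 → root in [2.127500, 2.496250]
step 4: m = 2.311875, f(m) = -8.433476 < 0 → root in [2.311875, 2.496250]
step 5: m = 2.404062, f(m) = -3.597189 < 0 → root in [2.404062, 2.496250]
Midpoint of [2.404062, 2.496250] = 2.450156

2.4502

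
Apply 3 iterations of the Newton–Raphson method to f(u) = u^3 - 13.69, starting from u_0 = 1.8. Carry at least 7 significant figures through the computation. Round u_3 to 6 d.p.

Newton update: u ← u − f(u)/f'(u).
f'(u) = 3u^2
u_0 = 1.800000: f = -7.858000, f' = 9.720000 → u_1 = 1.800000 - (-7.858000)/(9.720000) = 2.608436
u_1 = 2.608436: f = 4.057642, f' = 20.411818 → u_2 = 2.608436 - (4.057642)/(20.411818) = 2.409647
u_2 = 2.409647: f = 0.301377, f' = 17.419201 → u_3 = 2.409647 - (0.301377)/(17.419201) = 2.392346

2.392346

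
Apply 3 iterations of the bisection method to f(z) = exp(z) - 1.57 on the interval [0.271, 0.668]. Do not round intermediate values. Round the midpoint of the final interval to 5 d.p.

0.44469

f(0.271000) = -0.258725, f(0.668000) = 0.380333 (opposite signs)
step 1: m = 0.469500, f(m) = 0.029194 > 0 → root in [0.271000, 0.469500]
step 2: m = 0.370250, f(m) = -0.121903 < 0 → root in [0.370250, 0.469500]
step 3: m = 0.419875, f(m) = -0.048229 < 0 → root in [0.419875, 0.469500]
Midpoint of [0.419875, 0.469500] = 0.444688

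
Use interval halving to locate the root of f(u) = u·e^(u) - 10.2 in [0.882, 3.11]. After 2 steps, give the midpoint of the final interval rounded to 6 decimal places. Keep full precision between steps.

1.717500

f(0.882000) = -8.069329, f(3.110000) = 59.529448 (opposite signs)
step 1: m = 1.996000, f(m) = 4.489680 > 0 → root in [0.882000, 1.996000]
step 2: m = 1.439000, f(m) = -4.132489 < 0 → root in [1.439000, 1.996000]
Midpoint of [1.439000, 1.996000] = 1.717500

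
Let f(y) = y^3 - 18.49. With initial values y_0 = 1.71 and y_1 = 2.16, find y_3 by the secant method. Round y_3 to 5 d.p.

2.59399

f(y_0) = -13.489789, f(y_1) = -8.412304
y_2 = 2.160000 - (-8.412304)·(2.160000 - 1.710000)/(-8.412304 - (-13.489789)) = 2.905554; f(y_2) = 6.039384
y_3 = 2.905554 - (6.039384)·(2.905554 - 2.160000)/(6.039384 - (-8.412304)) = 2.593985; f(y_3) = -1.035692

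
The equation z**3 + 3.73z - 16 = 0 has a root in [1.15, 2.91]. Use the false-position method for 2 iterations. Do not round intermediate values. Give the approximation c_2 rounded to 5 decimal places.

1.95333

False-position update: c = (a·f(b) − b·f(a))/(f(b) − f(a)); replace the endpoint whose sign matches f(c).
f(1.150000) = -10.189625, f(2.910000) = 19.496471
step 1: c = 1.754112, f(c) = -4.059914 < 0 → new bracket [1.754112, 2.910000]
step 2: c = 1.953328, f(c) = -1.261179 < 0 → new bracket [1.953328, 2.910000]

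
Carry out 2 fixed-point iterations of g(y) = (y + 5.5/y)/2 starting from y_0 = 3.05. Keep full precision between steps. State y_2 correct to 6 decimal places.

y_1 = g(3.050000) = 2.426639
y_2 = g(2.426639) = 2.346574

2.346574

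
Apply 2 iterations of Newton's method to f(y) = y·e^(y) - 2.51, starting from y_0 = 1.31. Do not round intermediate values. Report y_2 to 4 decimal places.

0.9647

f'(y) = (y + 1)·e^(y)
y_0 = 1.310000: f = 2.345088, f' = 8.561261 → y_1 = 1.310000 - (2.345088)/(8.561261) = 1.036082
y_1 = 1.036082: f = 0.409836, f' = 5.737988 → y_2 = 1.036082 - (0.409836)/(5.737988) = 0.964657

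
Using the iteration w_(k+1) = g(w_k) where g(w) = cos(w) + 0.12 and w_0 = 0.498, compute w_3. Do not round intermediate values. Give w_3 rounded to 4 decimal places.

w_1 = g(0.498000) = 0.998540
w_2 = g(0.998540) = 0.661531
w_3 = g(0.661531) = 0.909053

0.9091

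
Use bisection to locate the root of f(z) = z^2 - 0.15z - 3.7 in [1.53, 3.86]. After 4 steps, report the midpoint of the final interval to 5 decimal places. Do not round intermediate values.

2.03969

f(1.530000) = -1.588600, f(3.860000) = 10.620600 (opposite signs)
step 1: m = 2.695000, f(m) = 3.158775 > 0 → root in [1.530000, 2.695000]
step 2: m = 2.112500, f(m) = 0.445781 > 0 → root in [1.530000, 2.112500]
step 3: m = 1.821250, f(m) = -0.656236 < 0 → root in [1.821250, 2.112500]
step 4: m = 1.966875, f(m) = -0.126434 < 0 → root in [1.966875, 2.112500]
Midpoint of [1.966875, 2.112500] = 2.039687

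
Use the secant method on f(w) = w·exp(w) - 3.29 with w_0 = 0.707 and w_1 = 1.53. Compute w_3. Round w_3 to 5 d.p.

1.06330

Secant update: w_(k+1) = w_k − f(w_k)·(w_k − w_(k-1))/(f(w_k) − f(w_(k-1))).
f(w_0) = -1.856276, f(w_1) = 3.775811
w_2 = 1.530000 - (3.775811)·(1.530000 - 0.707000)/(3.775811 - (-1.856276)) = 0.978252; f(w_2) = -0.688042
w_3 = 0.978252 - (-0.688042)·(0.978252 - 1.530000)/(-0.688042 - (3.775811)) = 1.063297; f(w_3) = -0.210798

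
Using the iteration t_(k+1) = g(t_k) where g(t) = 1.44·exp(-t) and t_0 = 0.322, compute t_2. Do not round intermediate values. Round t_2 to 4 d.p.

0.5072

t_1 = g(0.322000) = 1.043565
t_2 = g(1.043565) = 0.507163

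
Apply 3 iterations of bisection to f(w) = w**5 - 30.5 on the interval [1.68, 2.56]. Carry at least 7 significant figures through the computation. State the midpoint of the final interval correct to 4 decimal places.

f(1.680000) = -17.117218, f(2.560000) = 79.451163 (opposite signs)
step 1: m = 2.120000, f(m) = 12.323218 > 0 → root in [1.680000, 2.120000]
step 2: m = 1.900000, f(m) = -5.739010 < 0 → root in [1.900000, 2.120000]
step 3: m = 2.010000, f(m) = 2.308040 > 0 → root in [1.900000, 2.010000]
Midpoint of [1.900000, 2.010000] = 1.955000

1.9550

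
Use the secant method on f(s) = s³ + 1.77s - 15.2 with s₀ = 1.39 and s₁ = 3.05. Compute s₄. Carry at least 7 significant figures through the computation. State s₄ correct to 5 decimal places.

2.24845

Secant update: s_(k+1) = s_k − f(s_k)·(s_k − s_(k-1))/(f(s_k) − f(s_(k-1))).
f(s_0) = -10.054081, f(s_1) = 18.571125
s_2 = 3.050000 - (18.571125)·(3.050000 - 1.390000)/(18.571125 - (-10.054081)) = 1.973045; f(s_2) = -4.026835
s_3 = 1.973045 - (-4.026835)·(1.973045 - 3.050000)/(-4.026835 - (18.571125)) = 2.164952; f(s_3) = -1.220863
s_4 = 2.164952 - (-1.220863)·(2.164952 - 1.973045)/(-1.220863 - (-4.026835)) = 2.248450; f(s_4) = 0.146861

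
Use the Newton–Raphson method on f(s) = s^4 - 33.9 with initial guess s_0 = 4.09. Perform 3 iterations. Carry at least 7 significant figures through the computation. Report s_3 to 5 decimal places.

2.44392

f'(s) = 4s^3
s_0 = 4.090000: f = 245.929330, f' = 273.671716 → s_1 = 4.090000 - (245.929330)/(273.671716) = 3.191371
s_1 = 3.191371: f = 69.831151, f' = 130.014530 → s_2 = 3.191371 - (69.831151)/(130.014530) = 2.654268
s_2 = 2.654268: f = 15.734006, f' = 74.798775 → s_3 = 2.654268 - (15.734006)/(74.798775) = 2.443917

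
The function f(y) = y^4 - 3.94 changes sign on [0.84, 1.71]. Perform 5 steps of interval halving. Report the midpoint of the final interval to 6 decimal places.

f(0.840000) = -3.442129, f(1.710000) = 4.610361 (opposite signs)
step 1: m = 1.275000, f(m) = -1.297343 < 0 → root in [1.275000, 1.710000]
step 2: m = 1.492500, f(m) = 1.022007 > 0 → root in [1.275000, 1.492500]
step 3: m = 1.383750, f(m) = -0.273679 < 0 → root in [1.383750, 1.492500]
step 4: m = 1.438125, f(m) = 0.337466 > 0 → root in [1.383750, 1.438125]
step 5: m = 1.410937, f(m) = 0.023064 > 0 → root in [1.383750, 1.410937]
Midpoint of [1.383750, 1.410937] = 1.397344

1.397344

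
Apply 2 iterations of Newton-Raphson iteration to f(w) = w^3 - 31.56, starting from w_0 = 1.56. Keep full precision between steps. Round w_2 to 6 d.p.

3.940998

f'(w) = 3w^2
w_0 = 1.560000: f = -27.763584, f' = 7.300800 → w_1 = 1.560000 - (-27.763584)/(7.300800) = 5.362814
w_1 = 5.362814: f = 122.673313, f' = 86.279320 → w_2 = 5.362814 - (122.673313)/(86.279320) = 3.940998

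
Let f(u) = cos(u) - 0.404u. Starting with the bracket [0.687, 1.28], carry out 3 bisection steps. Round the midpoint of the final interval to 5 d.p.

1.09469

f(0.687000) = 0.495604, f(1.280000) = -0.230405 (opposite signs)
step 1: m = 0.983500, f(m) = 0.156778 > 0 → root in [0.983500, 1.280000]
step 2: m = 1.131750, f(m) = -0.032151 < 0 → root in [0.983500, 1.131750]
step 3: m = 1.057625, f(m) = 0.063662 > 0 → root in [1.057625, 1.131750]
Midpoint of [1.057625, 1.131750] = 1.094688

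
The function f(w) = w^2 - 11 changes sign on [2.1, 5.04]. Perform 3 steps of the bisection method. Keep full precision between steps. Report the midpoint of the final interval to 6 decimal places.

3.386250

f(2.100000) = -6.590000, f(5.040000) = 14.401600 (opposite signs)
step 1: m = 3.570000, f(m) = 1.744900 > 0 → root in [2.100000, 3.570000]
step 2: m = 2.835000, f(m) = -2.962775 < 0 → root in [2.835000, 3.570000]
step 3: m = 3.202500, f(m) = -0.743994 < 0 → root in [3.202500, 3.570000]
Midpoint of [3.202500, 3.570000] = 3.386250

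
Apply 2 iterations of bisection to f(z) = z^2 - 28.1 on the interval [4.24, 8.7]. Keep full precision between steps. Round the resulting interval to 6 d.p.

f(4.240000) = -10.122400, f(8.700000) = 47.590000 (opposite signs)
step 1: m = 6.470000, f(m) = 13.760900 > 0 → root in [4.240000, 6.470000]
step 2: m = 5.355000, f(m) = 0.576025 > 0 → root in [4.240000, 5.355000]

[4.240000, 5.355000]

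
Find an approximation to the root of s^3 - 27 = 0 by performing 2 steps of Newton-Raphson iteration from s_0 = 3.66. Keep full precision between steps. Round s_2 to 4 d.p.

3.0040

Newton update: s ← s − f(s)/f'(s).
f'(s) = 3s^2
s_0 = 3.660000: f = 22.027896, f' = 40.186800 → s_1 = 3.660000 - (22.027896)/(40.186800) = 3.111862
s_1 = 3.111862: f = 3.134303, f' = 29.051063 → s_2 = 3.111862 - (3.134303)/(29.051063) = 3.003973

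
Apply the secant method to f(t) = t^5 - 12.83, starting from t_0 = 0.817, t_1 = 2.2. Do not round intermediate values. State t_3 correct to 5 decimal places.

Secant update: t_(k+1) = t_k − f(t_k)·(t_k − t_(k-1))/(f(t_k) − f(t_(k-1))).
f(t_0) = -12.465993, f(t_1) = 38.706320
t_2 = 2.200000 - (38.706320)·(2.200000 - 0.817000)/(38.706320 - (-12.465993)) = 1.153910; f(t_2) = -10.784216
t_3 = 1.153910 - (-10.784216)·(1.153910 - 2.200000)/(-10.784216 - (38.706320)) = 1.381858; f(t_3) = -7.791318

1.38186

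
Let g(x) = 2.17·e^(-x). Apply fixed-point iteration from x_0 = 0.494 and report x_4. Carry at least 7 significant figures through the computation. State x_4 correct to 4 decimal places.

x_1 = g(0.494000) = 1.324092
x_2 = g(1.324092) = 0.577316
x_3 = g(0.577316) = 1.218245
x_4 = g(1.218245) = 0.641775

0.6418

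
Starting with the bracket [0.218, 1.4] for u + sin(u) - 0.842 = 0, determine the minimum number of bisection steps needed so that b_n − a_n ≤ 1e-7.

24

Initial width b − a = 1.4 − 0.218 = 1.182000.
After n steps the width is (b−a)/2^n; need (b−a)/2^n ≤ 1e-7.
So n ≥ log₂(1.182000/1e-7) = log₂(11820000.0000) ≈ 23.4947.
Hence n = 24.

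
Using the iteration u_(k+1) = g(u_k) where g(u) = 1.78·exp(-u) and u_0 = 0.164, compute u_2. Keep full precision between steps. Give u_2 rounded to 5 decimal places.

0.39292

u_1 = g(0.164000) = 1.510761
u_2 = g(1.510761) = 0.392921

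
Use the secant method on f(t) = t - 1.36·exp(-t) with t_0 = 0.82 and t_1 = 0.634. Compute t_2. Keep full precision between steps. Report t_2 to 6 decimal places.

0.686724

f(t_0) = 0.221013, f(t_1) = -0.087433
t_2 = 0.634000 - (-0.087433)·(0.634000 - 0.820000)/(-0.087433 - (0.221013)) = 0.686724; f(t_2) = 0.002343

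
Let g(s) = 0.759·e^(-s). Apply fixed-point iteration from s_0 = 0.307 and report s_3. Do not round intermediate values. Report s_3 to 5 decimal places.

0.49164

s_1 = g(0.307000) = 0.558359
s_2 = g(0.558359) = 0.434260
s_3 = g(0.434260) = 0.491638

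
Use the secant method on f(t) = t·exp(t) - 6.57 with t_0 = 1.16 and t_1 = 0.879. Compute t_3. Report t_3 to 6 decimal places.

f(t_0) = -2.869677, f(t_1) = -4.452937
t_2 = 0.879000 - (-4.452937)·(0.879000 - 1.160000)/(-4.452937 - (-2.869677)) = 1.669316; f(t_2) = 2.291621
t_3 = 1.669316 - (2.291621)·(1.669316 - 0.879000)/(2.291621 - (-4.452937)) = 1.400788; f(t_3) = -0.885051

1.400788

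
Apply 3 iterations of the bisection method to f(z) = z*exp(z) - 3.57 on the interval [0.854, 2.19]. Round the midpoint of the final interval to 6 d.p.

1.104500

f(0.854000) = -1.563933, f(2.190000) = 15.998117 (opposite signs)
step 1: m = 1.522000, f(m) = 3.402859 > 0 → root in [0.854000, 1.522000]
step 2: m = 1.188000, f(m) = 0.327250 > 0 → root in [0.854000, 1.188000]
step 3: m = 1.021000, f(m) = -0.735735 < 0 → root in [1.021000, 1.188000]
Midpoint of [1.021000, 1.188000] = 1.104500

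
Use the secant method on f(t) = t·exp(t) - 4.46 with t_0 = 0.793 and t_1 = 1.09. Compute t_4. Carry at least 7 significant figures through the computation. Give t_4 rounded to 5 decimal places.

1.26180

f(t_0) = -2.707457, f(t_1) = -1.218041
t_2 = 1.090000 - (-1.218041)·(1.090000 - 0.793000)/(-1.218041 - (-2.707457)) = 1.332886; f(t_2) = 0.594266
t_3 = 1.332886 - (0.594266)·(1.332886 - 1.090000)/(0.594266 - (-1.218041)) = 1.253242; f(t_3) = -0.071549
t_4 = 1.253242 - (-0.071549)·(1.253242 - 1.332886)/(-0.071549 - (0.594266)) = 1.261801; f(t_4) = -0.003602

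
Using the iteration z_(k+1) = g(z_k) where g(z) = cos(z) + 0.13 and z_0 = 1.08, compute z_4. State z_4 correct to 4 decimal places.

z_1 = g(1.080000) = 0.601328
z_2 = g(0.601328) = 0.954585
z_3 = g(0.954585) = 0.707948
z_4 = g(0.707948) = 0.889698

0.8897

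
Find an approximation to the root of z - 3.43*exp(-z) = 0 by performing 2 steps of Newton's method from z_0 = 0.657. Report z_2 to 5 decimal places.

Newton update: z ← z − f(z)/f'(z).
f'(z) = 1 + 3.43*exp(-z)
z_0 = 0.657000: f = -1.121126, f' = 2.778126 → z_1 = 0.657000 - (-1.121126)/(2.778126) = 1.060555
z_1 = 1.060555: f = -0.127129, f' = 2.187684 → z_2 = 1.060555 - (-0.127129)/(2.187684) = 1.118666

1.11867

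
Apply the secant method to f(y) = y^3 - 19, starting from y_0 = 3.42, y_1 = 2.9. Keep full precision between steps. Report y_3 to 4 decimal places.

Secant update: y_(k+1) = y_k − f(y_k)·(y_k − y_(k-1))/(f(y_k) − f(y_(k-1))).
f(y_0) = 21.001688, f(y_1) = 5.389000
y_2 = 2.900000 - (5.389000)·(2.900000 - 3.420000)/(5.389000 - (21.001688)) = 2.720513; f(y_2) = 1.135029
y_3 = 2.720513 - (1.135029)·(2.720513 - 2.900000)/(1.135029 - (5.389000)) = 2.672623; f(y_3) = 0.090305

2.6726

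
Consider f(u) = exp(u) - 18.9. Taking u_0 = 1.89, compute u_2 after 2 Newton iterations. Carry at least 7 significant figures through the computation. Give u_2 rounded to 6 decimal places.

3.191856

f'(u) = exp(u)
u_0 = 1.890000: f = -12.280631, f' = 6.619369 → u_1 = 1.890000 - (-12.280631)/(6.619369) = 3.745257
u_1 = 3.745257: f = 23.419890, f' = 42.319890 → u_2 = 3.745257 - (23.419890)/(42.319890) = 3.191856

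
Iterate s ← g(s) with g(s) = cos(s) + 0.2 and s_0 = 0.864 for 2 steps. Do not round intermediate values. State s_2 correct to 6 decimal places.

s_1 = g(0.864000) = 0.849401
s_2 = g(0.849401) = 0.860433

0.860433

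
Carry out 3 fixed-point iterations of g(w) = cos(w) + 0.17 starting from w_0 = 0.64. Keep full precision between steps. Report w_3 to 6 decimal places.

0.912789

w_1 = g(0.640000) = 0.972096
w_2 = g(0.972096) = 0.733570
w_3 = g(0.733570) = 0.912789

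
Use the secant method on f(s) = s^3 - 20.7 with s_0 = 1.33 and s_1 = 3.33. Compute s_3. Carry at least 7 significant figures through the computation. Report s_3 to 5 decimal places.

f(s_0) = -18.347363, f(s_1) = 16.226037
s_2 = 3.330000 - (16.226037)·(3.330000 - 1.330000)/(16.226037 - (-18.347363)) = 2.391357; f(s_2) = -7.024811
s_3 = 2.391357 - (-7.024811)·(2.391357 - 3.330000)/(-7.024811 - (16.226037)) = 2.674951; f(s_3) = -1.559763

2.67495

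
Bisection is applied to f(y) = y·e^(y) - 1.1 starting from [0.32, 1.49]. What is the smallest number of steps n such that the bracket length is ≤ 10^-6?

21

Initial width b − a = 1.49 − 0.32 = 1.170000.
After n steps the width is (b−a)/2^n; need (b−a)/2^n ≤ 10^-6.
So n ≥ log₂(1.170000/10^-6) = log₂(1170000.0000) ≈ 20.1581.
Hence n = 21.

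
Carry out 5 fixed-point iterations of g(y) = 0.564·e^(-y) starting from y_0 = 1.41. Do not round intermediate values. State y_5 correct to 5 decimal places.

y_1 = g(1.410000) = 0.137697
y_2 = g(0.137697) = 0.491449
y_3 = g(0.491449) = 0.345021
y_4 = g(0.345021) = 0.399428
y_5 = g(0.399428) = 0.378277

0.37828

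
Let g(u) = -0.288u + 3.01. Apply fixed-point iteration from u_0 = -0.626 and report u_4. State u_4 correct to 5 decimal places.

u_1 = g(-0.626000) = 3.190288
u_2 = g(3.190288) = 2.091197
u_3 = g(2.091197) = 2.407735
u_4 = g(2.407735) = 2.316572

2.31657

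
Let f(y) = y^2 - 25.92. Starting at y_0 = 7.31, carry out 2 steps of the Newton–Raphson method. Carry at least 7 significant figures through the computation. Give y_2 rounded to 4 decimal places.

f'(y) = 2y
y_0 = 7.310000: f = 27.516100, f' = 14.620000 → y_1 = 7.310000 - (27.516100)/(14.620000) = 5.427914
y_1 = 5.427914: f = 3.542248, f' = 10.855828 → y_2 = 5.427914 - (3.542248)/(10.855828) = 5.101615

5.1016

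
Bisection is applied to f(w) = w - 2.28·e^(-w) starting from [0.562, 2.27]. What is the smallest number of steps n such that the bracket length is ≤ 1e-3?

11

Initial width b − a = 2.27 − 0.562 = 1.708000.
After n steps the width is (b−a)/2^n; need (b−a)/2^n ≤ 1e-3.
So n ≥ log₂(1.708000/1e-3) = log₂(1708.0000) ≈ 10.7381.
Hence n = 11.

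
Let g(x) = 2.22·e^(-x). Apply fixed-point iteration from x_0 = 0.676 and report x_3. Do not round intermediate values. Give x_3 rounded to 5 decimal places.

x_1 = g(0.676000) = 1.129197
x_2 = g(1.129197) = 0.717710
x_3 = g(0.717710) = 1.083068

1.08307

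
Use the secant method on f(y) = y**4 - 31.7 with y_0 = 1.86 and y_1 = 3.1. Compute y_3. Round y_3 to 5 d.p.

2.29401

f(y_0) = -19.731168, f(y_1) = 60.652100
y_2 = 3.100000 - (60.652100)·(3.100000 - 1.860000)/(60.652100 - (-19.731168)) = 2.164375; f(y_2) = -9.755285
y_3 = 2.164375 - (-9.755285)·(2.164375 - 3.100000)/(-9.755285 - (60.652100)) = 2.294010; f(y_3) = -4.006271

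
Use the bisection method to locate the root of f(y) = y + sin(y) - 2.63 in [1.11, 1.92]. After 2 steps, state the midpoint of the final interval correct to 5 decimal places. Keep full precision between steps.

f(1.110000) = -0.624301, f(1.920000) = 0.229645 (opposite signs)
step 1: m = 1.515000, f(m) = -0.116556 < 0 → root in [1.515000, 1.920000]
step 2: m = 1.717500, f(m) = 0.076758 > 0 → root in [1.515000, 1.717500]
Midpoint of [1.515000, 1.717500] = 1.616250

1.61625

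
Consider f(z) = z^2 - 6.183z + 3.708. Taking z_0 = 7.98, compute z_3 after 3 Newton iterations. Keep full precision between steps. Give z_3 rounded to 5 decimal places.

Newton update: z ← z − f(z)/f'(z).
f'(z) = 2z - 6.183
z_0 = 7.980000: f = 18.048060, f' = 9.777000 → z_1 = 7.980000 - (18.048060)/(9.777000) = 6.134029
z_1 = 6.134029: f = 3.407610, f' = 6.085058 → z_2 = 6.134029 - (3.407610)/(6.085058) = 5.574033
z_2 = 5.574033: f = 0.313596, f' = 4.965065 → z_3 = 5.574033 - (0.313596)/(4.965065) = 5.510872

5.51087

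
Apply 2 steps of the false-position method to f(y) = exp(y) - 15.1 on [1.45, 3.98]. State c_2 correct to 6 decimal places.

2.334766

f(1.450000) = -10.836885, f(3.980000) = 38.417034
step 1: c = 2.006653, f(c) = -7.661624 < 0 → new bracket [2.006653, 3.980000]
step 2: c = 2.334766, f(c) = -4.772953 < 0 → new bracket [2.334766, 3.980000]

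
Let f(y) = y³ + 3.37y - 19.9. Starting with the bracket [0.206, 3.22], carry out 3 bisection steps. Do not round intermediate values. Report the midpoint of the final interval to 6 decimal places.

f(0.206000) = -19.197038, f(3.220000) = 24.337648 (opposite signs)
step 1: m = 1.713000, f(m) = -9.100616 < 0 → root in [1.713000, 3.220000]
step 2: m = 2.466500, f(m) = 3.417359 > 0 → root in [1.713000, 2.466500]
step 3: m = 2.089750, f(m) = -3.731489 < 0 → root in [2.089750, 2.466500]
Midpoint of [2.089750, 2.466500] = 2.278125

2.278125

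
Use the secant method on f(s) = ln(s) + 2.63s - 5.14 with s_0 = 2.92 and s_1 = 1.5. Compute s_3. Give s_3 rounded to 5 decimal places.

1.74325

f(s_0) = 3.611184, f(s_1) = -0.789535
s_2 = 1.500000 - (-0.789535)·(1.500000 - 2.920000)/(-0.789535 - (3.611184)) = 1.754763; f(s_2) = 0.037360
s_3 = 1.754763 - (0.037360)·(1.754763 - 1.500000)/(0.037360 - (-0.789535)) = 1.743252; f(s_3) = 0.000506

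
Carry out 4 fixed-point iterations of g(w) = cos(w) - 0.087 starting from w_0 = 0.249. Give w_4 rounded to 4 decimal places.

0.6335

w_1 = g(0.249000) = 0.882159
w_2 = g(0.882159) = 0.548485
w_3 = g(0.548485) = 0.766315
w_4 = g(0.766315) = 0.633471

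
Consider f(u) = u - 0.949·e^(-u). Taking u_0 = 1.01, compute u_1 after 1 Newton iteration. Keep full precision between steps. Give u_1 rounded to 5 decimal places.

Newton update: u ← u − f(u)/f'(u).
f'(u) = 1 + 0.949·e^(-u)
u_0 = 1.010000: f = 0.664356, f' = 1.345644 → u_1 = 1.010000 - (0.664356)/(1.345644) = 0.516291

0.51629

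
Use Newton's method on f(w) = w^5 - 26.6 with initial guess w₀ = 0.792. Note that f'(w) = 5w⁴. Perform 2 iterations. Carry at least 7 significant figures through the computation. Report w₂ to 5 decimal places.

11.32386

w_0 = 0.792000: f = -26.288380, f' = 1.967301 → w_1 = 0.792000 - (-26.288380)/(1.967301) = 14.154665
w_1 = 14.154665: f = 568169.177794, f' = 200709.720472 → w_2 = 14.154665 - (568169.177794)/(200709.720472) = 11.323865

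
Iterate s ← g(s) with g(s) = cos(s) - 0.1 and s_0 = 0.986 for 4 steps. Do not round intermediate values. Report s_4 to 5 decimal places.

s_1 = g(0.986000) = 0.452030
s_2 = g(0.452030) = 0.799562
s_3 = g(0.799562) = 0.597021
s_4 = g(0.597021) = 0.727014

0.72701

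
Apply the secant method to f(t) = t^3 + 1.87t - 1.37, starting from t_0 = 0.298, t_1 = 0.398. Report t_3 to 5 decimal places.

Secant update: t_(k+1) = t_k − f(t_k)·(t_k − t_(k-1))/(f(t_k) − f(t_(k-1))).
f(t_0) = -0.786276, f(t_1) = -0.562695
t_2 = 0.398000 - (-0.562695)·(0.398000 - 0.298000)/(-0.562695 - (-0.786276)) = 0.649674; f(t_2) = 0.119102
t_3 = 0.649674 - (0.119102)·(0.649674 - 0.398000)/(0.119102 - (-0.562695)) = 0.605709; f(t_3) = -0.015098

0.60571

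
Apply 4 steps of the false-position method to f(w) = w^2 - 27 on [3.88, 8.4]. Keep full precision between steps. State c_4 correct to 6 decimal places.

f(3.880000) = -11.945600, f(8.400000) = 43.560000
step 1: c = 4.852769, f(c) = -3.450636 < 0 → new bracket [4.852769, 8.400000]
step 2: c = 5.113140, f(c) = -0.855803 < 0 → new bracket [5.113140, 8.400000]
step 3: c = 5.176471, f(c) = -0.204150 < 0 → new bracket [5.176471, 8.400000]
step 4: c = 5.191508, f(c) = -0.048246 < 0 → new bracket [5.191508, 8.400000]

5.191508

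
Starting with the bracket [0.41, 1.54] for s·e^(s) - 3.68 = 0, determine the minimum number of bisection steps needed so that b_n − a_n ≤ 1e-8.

27

Initial width b − a = 1.54 − 0.41 = 1.130000.
After n steps the width is (b−a)/2^n; need (b−a)/2^n ≤ 1e-8.
So n ≥ log₂(1.130000/1e-8) = log₂(113000000.0000) ≈ 26.7517.
Hence n = 27.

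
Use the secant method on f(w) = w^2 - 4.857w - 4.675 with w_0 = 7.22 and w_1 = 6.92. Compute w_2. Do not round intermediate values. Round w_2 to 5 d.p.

Secant update: w_(k+1) = w_k − f(w_k)·(w_k − w_(k-1))/(f(w_k) − f(w_(k-1))).
f(w_0) = 12.385860, f(w_1) = 9.600960
w_2 = 6.920000 - (9.600960)·(6.920000 - 7.220000)/(9.600960 - (12.385860)) = 5.885748; f(w_2) = 1.379952

5.88575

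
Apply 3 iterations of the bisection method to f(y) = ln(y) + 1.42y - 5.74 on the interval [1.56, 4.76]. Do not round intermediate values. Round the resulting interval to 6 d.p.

[3.160000, 3.560000]

f(1.560000) = -3.080114, f(4.760000) = 2.579448 (opposite signs)
step 1: m = 3.160000, f(m) = -0.102228 < 0 → root in [3.160000, 4.760000]
step 2: m = 3.960000, f(m) = 1.259444 > 0 → root in [3.160000, 3.960000]
step 3: m = 3.560000, f(m) = 0.584961 > 0 → root in [3.160000, 3.560000]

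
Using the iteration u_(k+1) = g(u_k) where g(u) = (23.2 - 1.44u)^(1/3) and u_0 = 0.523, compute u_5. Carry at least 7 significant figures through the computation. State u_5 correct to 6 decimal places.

2.683998

u_1 = g(0.523000) = 2.820885
u_2 = g(2.820885) = 2.674843
u_3 = g(2.674843) = 2.684605
u_4 = g(2.684605) = 2.683955
u_5 = g(2.683955) = 2.683998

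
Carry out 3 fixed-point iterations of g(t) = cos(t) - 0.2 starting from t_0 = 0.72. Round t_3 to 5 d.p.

t_1 = g(0.720000) = 0.551806
t_2 = g(0.551806) = 0.651579
t_3 = g(0.651579) = 0.595127

0.59513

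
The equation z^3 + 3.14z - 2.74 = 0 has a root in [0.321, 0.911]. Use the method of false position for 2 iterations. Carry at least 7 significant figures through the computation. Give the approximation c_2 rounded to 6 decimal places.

False-position update: c = (a·f(b) − b·f(a))/(f(b) − f(a)); replace the endpoint whose sign matches f(c).
f(0.321000) = -1.698984, f(0.911000) = 0.876598
step 1: c = 0.710194, f(c) = -0.151787 < 0 → new bracket [0.710194, 0.911000]
step 2: c = 0.739832, f(c) = -0.011978 < 0 → new bracket [0.739832, 0.911000]

0.739832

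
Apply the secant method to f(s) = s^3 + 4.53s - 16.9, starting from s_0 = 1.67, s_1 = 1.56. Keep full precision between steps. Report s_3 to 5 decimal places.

1.98052

f(s_0) = -4.677437, f(s_1) = -6.036784
s_2 = 1.560000 - (-6.036784)·(1.560000 - 1.670000)/(-6.036784 - (-4.677437)) = 2.048504; f(s_2) = 0.975998
s_3 = 2.048504 - (0.975998)·(2.048504 - 1.560000)/(0.975998 - (-6.036784)) = 1.980517; f(s_3) = -0.159789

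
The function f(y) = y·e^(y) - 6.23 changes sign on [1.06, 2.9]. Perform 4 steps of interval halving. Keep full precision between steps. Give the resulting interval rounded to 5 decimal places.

f(1.060000) = -3.170447, f(2.900000) = 46.475022 (opposite signs)
step 1: m = 1.980000, f(m) = 8.110631 > 0 → root in [1.060000, 1.980000]
step 2: m = 1.520000, f(m) = 0.719782 > 0 → root in [1.060000, 1.520000]
step 3: m = 1.290000, f(m) = -1.543705 < 0 → root in [1.290000, 1.520000]
step 4: m = 1.405000, f(m) = -0.503885 < 0 → root in [1.405000, 1.520000]

[1.40500, 1.52000]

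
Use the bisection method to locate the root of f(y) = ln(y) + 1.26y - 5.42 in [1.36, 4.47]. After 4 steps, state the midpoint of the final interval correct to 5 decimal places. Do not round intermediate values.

f(1.360000) = -3.398915, f(4.470000) = 1.709588 (opposite signs)
step 1: m = 2.915000, f(m) = -0.677230 < 0 → root in [2.915000, 4.470000]
step 2: m = 3.692500, f(m) = 0.538854 > 0 → root in [2.915000, 3.692500]
step 3: m = 3.303750, f(m) = -0.062217 < 0 → root in [3.303750, 3.692500]
step 4: m = 3.498125, f(m) = 0.239865 > 0 → root in [3.303750, 3.498125]
Midpoint of [3.303750, 3.498125] = 3.400937

3.40094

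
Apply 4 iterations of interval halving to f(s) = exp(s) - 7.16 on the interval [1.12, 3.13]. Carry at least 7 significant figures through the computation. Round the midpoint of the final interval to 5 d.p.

f(1.120000) = -4.095146, f(3.130000) = 15.713980 (opposite signs)
step 1: m = 2.125000, f(m) = 1.212897 > 0 → root in [1.120000, 2.125000]
step 2: m = 1.622500, f(m) = -2.094261 < 0 → root in [1.622500, 2.125000]
step 3: m = 1.873750, f(m) = -0.647327 < 0 → root in [1.873750, 2.125000]
step 4: m = 1.999375, f(m) = 0.224439 > 0 → root in [1.873750, 1.999375]
Midpoint of [1.873750, 1.999375] = 1.936562

1.93656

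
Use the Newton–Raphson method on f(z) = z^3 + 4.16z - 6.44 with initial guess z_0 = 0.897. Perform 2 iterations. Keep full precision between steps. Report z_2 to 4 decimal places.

f'(z) = 3z^2 + 4.16
z_0 = 0.897000: f = -1.986746, f' = 6.573827 → z_1 = 0.897000 - (-1.986746)/(6.573827) = 1.199221
z_1 = 1.199221: f = 0.273393, f' = 8.474390 → z_2 = 1.199221 - (0.273393)/(8.474390) = 1.166960

1.1670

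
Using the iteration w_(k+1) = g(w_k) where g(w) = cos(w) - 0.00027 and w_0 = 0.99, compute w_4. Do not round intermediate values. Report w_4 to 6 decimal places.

0.791316

w_1 = g(0.990000) = 0.548420
w_2 = g(0.548420) = 0.853079
w_3 = g(0.853079) = 0.657397
w_4 = g(0.657397) = 0.791316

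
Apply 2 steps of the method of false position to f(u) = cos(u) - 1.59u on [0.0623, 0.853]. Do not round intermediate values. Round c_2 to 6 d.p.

0.537739

f(0.062300) = 0.899003, f(0.853000) = -0.698544
step 1: c = 0.507258, f(c) = 0.067539 > 0 → new bracket [0.507258, 0.853000]
step 2: c = 0.537739, f(c) = 0.003863 > 0 → new bracket [0.537739, 0.853000]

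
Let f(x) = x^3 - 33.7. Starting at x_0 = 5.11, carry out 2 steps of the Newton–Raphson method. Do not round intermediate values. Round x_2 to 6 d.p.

f'(x) = 3x^2
x_0 = 5.110000: f = 99.732831, f' = 78.336300 → x_1 = 5.110000 - (99.732831)/(78.336300) = 3.836863
x_1 = 3.836863: f = 22.784453, f' = 44.164556 → x_2 = 3.836863 - (22.784453)/(44.164556) = 3.320964

3.320964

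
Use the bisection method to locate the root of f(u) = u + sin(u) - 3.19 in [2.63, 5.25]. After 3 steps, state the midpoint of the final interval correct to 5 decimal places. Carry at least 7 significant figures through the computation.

f(2.630000) = -0.070433, f(5.250000) = 1.201066 (opposite signs)
step 1: m = 3.940000, f(m) = 0.033754 > 0 → root in [2.630000, 3.940000]
step 2: m = 3.285000, f(m) = -0.047916 < 0 → root in [3.285000, 3.940000]
step 3: m = 3.612500, f(m) = -0.031195 < 0 → root in [3.612500, 3.940000]
Midpoint of [3.612500, 3.940000] = 3.776250

3.77625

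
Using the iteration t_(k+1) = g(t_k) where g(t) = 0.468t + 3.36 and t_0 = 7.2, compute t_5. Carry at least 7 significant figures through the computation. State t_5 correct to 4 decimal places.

t_1 = g(7.200000) = 6.729600
t_2 = g(6.729600) = 6.509453
t_3 = g(6.509453) = 6.406424
t_4 = g(6.406424) = 6.358206
t_5 = g(6.358206) = 6.335641

6.3356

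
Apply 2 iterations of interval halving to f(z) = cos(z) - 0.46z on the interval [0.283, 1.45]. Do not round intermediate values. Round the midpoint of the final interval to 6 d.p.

f(0.283000) = 0.830042, f(1.450000) = -0.546497 (opposite signs)
step 1: m = 0.866500, f(m) = 0.248908 > 0 → root in [0.866500, 1.450000]
step 2: m = 1.158250, f(m) = -0.131852 < 0 → root in [0.866500, 1.158250]
Midpoint of [0.866500, 1.158250] = 1.012375

1.012375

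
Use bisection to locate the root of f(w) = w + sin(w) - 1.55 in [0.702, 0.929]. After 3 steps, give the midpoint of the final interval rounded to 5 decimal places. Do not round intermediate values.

0.82969

f(0.702000) = -0.202254, f(0.929000) = 0.180022 (opposite signs)
step 1: m = 0.815500, f(m) = -0.006432 < 0 → root in [0.815500, 0.929000]
step 2: m = 0.872250, f(m) = 0.088028 > 0 → root in [0.815500, 0.872250]
step 3: m = 0.843875, f(m) = 0.041099 > 0 → root in [0.815500, 0.843875]
Midpoint of [0.815500, 0.843875] = 0.829687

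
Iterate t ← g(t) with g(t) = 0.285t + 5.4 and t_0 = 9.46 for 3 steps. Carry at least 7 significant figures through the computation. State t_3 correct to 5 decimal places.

7.59661

t_1 = g(9.460000) = 8.096100
t_2 = g(8.096100) = 7.707389
t_3 = g(7.707389) = 7.596606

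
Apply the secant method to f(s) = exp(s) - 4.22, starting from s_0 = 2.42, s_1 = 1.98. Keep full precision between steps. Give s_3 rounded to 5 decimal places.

f(s_0) = 7.025859, f(s_1) = 3.022743
s_2 = 1.980000 - (3.022743)·(1.980000 - 2.420000)/(3.022743 - (7.025859)) = 1.647757; f(s_2) = 0.975314
s_3 = 1.647757 - (0.975314)·(1.647757 - 1.980000)/(0.975314 - (3.022743)) = 1.489490; f(s_3) = 0.214832

1.48949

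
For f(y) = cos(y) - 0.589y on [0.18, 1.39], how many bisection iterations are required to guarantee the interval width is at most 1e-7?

Initial width b − a = 1.39 − 0.18 = 1.210000.
After n steps the width is (b−a)/2^n; need (b−a)/2^n ≤ 1e-7.
So n ≥ log₂(1.210000/1e-7) = log₂(12100000.0000) ≈ 23.5285.
Hence n = 24.

24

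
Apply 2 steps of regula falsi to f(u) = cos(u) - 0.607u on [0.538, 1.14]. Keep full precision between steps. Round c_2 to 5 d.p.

0.95292

False-position update: c = (a·f(b) − b·f(a))/(f(b) − f(a)); replace the endpoint whose sign matches f(c).
f(0.538000) = 0.532169, f(1.140000) = -0.274385
step 1: c = 0.935203, f(c) = 0.025987 > 0 → new bracket [0.935203, 1.140000]
step 2: c = 0.952921, f(c) = 0.000881 > 0 → new bracket [0.952921, 1.140000]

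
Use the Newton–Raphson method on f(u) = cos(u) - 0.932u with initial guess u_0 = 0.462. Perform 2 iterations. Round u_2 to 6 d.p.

0.770346

f'(u) = -sin(u) - 0.932
u_0 = 0.462000: f = 0.464579, f' = -1.377739 → u_1 = 0.462000 - (0.464579)/(-1.377739) = 0.799204
u_1 = 0.799204: f = -0.047580, f' = -1.648801 → u_2 = 0.799204 - (-0.047580)/(-1.648801) = 0.770346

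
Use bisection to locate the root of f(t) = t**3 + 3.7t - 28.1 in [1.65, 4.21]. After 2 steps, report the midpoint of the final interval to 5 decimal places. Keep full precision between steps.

2.61000

f(1.650000) = -17.502875, f(4.210000) = 62.095461 (opposite signs)
step 1: m = 2.930000, f(m) = 7.894757 > 0 → root in [1.650000, 2.930000]
step 2: m = 2.290000, f(m) = -7.618011 < 0 → root in [2.290000, 2.930000]
Midpoint of [2.290000, 2.930000] = 2.610000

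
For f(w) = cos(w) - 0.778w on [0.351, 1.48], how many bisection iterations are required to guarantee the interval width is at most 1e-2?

7

Initial width b − a = 1.48 − 0.351 = 1.129000.
After n steps the width is (b−a)/2^n; need (b−a)/2^n ≤ 1e-2.
So n ≥ log₂(1.129000/1e-2) = log₂(112.9000) ≈ 6.8189.
Hence n = 7.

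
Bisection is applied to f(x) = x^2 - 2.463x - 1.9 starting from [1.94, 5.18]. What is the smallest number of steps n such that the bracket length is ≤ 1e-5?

19

Initial width b − a = 5.18 − 1.94 = 3.240000.
After n steps the width is (b−a)/2^n; need (b−a)/2^n ≤ 1e-5.
So n ≥ log₂(3.240000/1e-5) = log₂(324000.0000) ≈ 18.3056.
Hence n = 19.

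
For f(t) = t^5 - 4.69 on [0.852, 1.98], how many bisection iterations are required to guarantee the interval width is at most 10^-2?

7

Initial width b − a = 1.98 − 0.852 = 1.128000.
After n steps the width is (b−a)/2^n; need (b−a)/2^n ≤ 10^-2.
So n ≥ log₂(1.128000/10^-2) = log₂(112.8000) ≈ 6.8176.
Hence n = 7.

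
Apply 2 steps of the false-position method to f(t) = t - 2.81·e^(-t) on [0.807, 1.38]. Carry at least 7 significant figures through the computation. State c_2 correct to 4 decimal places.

1.0177

f(0.807000) = -0.446807, f(1.380000) = 0.673064
step 1: c = 1.035616, f(c) = 0.038044 > 0 → new bracket [0.807000, 1.035616]
step 2: c = 1.017677, f(c) = 0.002049 > 0 → new bracket [0.807000, 1.017677]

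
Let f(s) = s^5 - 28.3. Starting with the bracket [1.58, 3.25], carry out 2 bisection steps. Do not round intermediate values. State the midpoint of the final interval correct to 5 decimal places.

f(1.580000) = -18.453420, f(3.250000) = 334.290820 (opposite signs)
step 1: m = 2.415000, f(m) = 53.845859 > 0 → root in [1.580000, 2.415000]
step 2: m = 1.997500, f(m) = 3.500499 > 0 → root in [1.580000, 1.997500]
Midpoint of [1.580000, 1.997500] = 1.788750

1.78875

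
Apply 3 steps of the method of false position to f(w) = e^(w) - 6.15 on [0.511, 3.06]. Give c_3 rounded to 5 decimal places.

1.61851

False-position update: c = (a·f(b) − b·f(a))/(f(b) − f(a)); replace the endpoint whose sign matches f(c).
f(0.511000) = -4.483043, f(3.060000) = 15.177557
step 1: c = 1.092227, f(c) = -3.169094 < 0 → new bracket [1.092227, 3.060000]
step 2: c = 1.432129, f(c) = -1.962395 < 0 → new bracket [1.432129, 3.060000]
step 3: c = 1.618508, f(c) = -1.104444 < 0 → new bracket [1.618508, 3.060000]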